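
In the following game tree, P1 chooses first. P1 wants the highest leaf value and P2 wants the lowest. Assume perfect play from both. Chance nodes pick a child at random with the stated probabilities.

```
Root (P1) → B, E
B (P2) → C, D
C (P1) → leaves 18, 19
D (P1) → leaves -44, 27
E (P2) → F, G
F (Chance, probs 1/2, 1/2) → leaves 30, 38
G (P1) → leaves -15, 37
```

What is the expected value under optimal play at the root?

34

C (P1): max(18, 19) = 19
D (P1): max(-44, 27) = 27
B (P2): min(19, 27) = 19
F (Chance): 1/2·30 + 1/2·38 = 34
G (P1): max(-15, 37) = 37
E (P2): min(34, 37) = 34
Root (P1): max(19, 34) = 34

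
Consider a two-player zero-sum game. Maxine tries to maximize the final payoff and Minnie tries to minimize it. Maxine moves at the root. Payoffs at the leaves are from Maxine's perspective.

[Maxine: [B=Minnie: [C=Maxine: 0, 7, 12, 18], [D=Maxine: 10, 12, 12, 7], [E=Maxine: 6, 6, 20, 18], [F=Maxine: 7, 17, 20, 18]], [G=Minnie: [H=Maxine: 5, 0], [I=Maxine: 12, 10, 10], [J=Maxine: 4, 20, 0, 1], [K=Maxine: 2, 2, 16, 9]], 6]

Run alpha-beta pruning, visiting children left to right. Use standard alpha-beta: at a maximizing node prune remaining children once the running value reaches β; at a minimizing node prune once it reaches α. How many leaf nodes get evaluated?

16

C [α=-∞,β=+∞]: v=18
D [α=-∞,β=18]: v=12
E [α=-∞,β=12]: v=20 after child 3 ≥ β → β-cutoff, skip 1
F [α=-∞,β=12]: v=17 after child 2 ≥ β → β-cutoff, skip 2
B [α=-∞,β=+∞]: v=12
H [α=12,β=+∞]: v=5
G [α=12,β=+∞]: v=5 after child 1 ≤ α → α-cutoff, skip 3
Root [α=-∞,β=+∞]: v=12
Leaves evaluated: 16 of 30.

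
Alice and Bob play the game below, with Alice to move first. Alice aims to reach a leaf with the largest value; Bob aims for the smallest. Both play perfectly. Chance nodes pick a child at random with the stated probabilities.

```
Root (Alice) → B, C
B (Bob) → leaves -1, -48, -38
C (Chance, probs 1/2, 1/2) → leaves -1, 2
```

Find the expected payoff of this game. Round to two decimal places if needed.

B (Bob): min(-1, -48, -38) = -48
C (Chance): 1/2·-1 + 1/2·2 = 0.5
Root (Alice): max(-48, 0.5) = 0.5

0.5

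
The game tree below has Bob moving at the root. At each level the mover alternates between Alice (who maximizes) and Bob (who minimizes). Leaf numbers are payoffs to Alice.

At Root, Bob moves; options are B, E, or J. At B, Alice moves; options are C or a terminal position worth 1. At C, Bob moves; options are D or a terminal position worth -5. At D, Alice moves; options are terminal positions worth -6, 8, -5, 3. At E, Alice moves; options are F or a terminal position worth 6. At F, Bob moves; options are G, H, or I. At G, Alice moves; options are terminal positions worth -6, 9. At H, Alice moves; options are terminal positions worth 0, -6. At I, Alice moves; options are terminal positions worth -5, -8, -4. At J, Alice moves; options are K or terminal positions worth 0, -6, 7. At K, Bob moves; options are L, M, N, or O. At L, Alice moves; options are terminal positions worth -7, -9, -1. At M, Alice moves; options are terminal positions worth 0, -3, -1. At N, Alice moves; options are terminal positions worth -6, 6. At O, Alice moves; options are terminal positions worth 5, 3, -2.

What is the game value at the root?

D (Alice): max(-6, 8, -5, 3) = 8
C (Bob): min(8, -5) = -5
B (Alice): max(-5, 1) = 1
G (Alice): max(-6, 9) = 9
H (Alice): max(0, -6) = 0
I (Alice): max(-5, -8, -4) = -4
F (Bob): min(9, 0, -4) = -4
E (Alice): max(-4, 6) = 6
L (Alice): max(-7, -9, -1) = -1
M (Alice): max(0, -3, -1) = 0
N (Alice): max(-6, 6) = 6
O (Alice): max(5, 3, -2) = 5
K (Bob): min(-1, 0, 6, 5) = -1
J (Alice): max(-1, 0, -6, 7) = 7
Root (Bob): min(1, 6, 7) = 1

1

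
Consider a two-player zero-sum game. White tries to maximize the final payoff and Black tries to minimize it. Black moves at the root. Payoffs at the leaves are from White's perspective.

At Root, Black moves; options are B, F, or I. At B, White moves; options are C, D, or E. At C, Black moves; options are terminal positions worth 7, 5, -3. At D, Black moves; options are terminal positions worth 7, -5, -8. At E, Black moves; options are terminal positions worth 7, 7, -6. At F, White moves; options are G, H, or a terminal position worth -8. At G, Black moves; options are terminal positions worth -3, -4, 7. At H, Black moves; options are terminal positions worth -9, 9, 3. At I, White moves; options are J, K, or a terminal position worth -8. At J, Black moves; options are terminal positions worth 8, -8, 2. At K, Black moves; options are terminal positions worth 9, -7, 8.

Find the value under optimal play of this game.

-7

C (Black): min(7, 5, -3) = -3
D (Black): min(7, -5, -8) = -8
E (Black): min(7, 7, -6) = -6
B (White): max(-3, -8, -6) = -3
G (Black): min(-3, -4, 7) = -4
H (Black): min(-9, 9, 3) = -9
F (White): max(-4, -9, -8) = -4
J (Black): min(8, -8, 2) = -8
K (Black): min(9, -7, 8) = -7
I (White): max(-8, -7, -8) = -7
Root (Black): min(-3, -4, -7) = -7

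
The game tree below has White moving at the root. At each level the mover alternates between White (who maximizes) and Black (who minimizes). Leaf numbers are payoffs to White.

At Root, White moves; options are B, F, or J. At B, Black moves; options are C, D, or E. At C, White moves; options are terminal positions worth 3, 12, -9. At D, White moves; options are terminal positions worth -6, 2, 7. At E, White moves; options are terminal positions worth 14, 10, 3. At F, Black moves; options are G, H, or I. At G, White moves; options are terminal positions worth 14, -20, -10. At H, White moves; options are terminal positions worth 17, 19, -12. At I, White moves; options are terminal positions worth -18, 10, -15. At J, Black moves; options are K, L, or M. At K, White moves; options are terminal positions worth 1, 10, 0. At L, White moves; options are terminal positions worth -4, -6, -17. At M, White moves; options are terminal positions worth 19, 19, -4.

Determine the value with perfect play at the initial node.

10

C (White): max(3, 12, -9) = 12
D (White): max(-6, 2, 7) = 7
E (White): max(14, 10, 3) = 14
B (Black): min(12, 7, 14) = 7
G (White): max(14, -20, -10) = 14
H (White): max(17, 19, -12) = 19
I (White): max(-18, 10, -15) = 10
F (Black): min(14, 19, 10) = 10
K (White): max(1, 10, 0) = 10
L (White): max(-4, -6, -17) = -4
M (White): max(19, 19, -4) = 19
J (Black): min(10, -4, 19) = -4
Root (White): max(7, 10, -4) = 10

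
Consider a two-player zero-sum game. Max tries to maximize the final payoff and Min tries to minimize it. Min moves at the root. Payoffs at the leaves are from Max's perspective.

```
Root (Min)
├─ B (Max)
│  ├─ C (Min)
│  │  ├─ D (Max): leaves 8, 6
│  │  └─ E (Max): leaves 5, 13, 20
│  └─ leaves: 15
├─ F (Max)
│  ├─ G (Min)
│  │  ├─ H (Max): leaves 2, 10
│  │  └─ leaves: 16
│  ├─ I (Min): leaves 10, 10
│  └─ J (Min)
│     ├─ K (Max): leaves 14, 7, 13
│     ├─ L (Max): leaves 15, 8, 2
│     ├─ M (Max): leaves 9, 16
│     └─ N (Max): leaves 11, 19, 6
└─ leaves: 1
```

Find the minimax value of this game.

1

D (Max): max(8, 6) = 8
E (Max): max(5, 13, 20) = 20
C (Min): min(8, 20) = 8
B (Max): max(8, 15) = 15
H (Max): max(2, 10) = 10
G (Min): min(10, 16) = 10
I (Min): min(10, 10) = 10
K (Max): max(14, 7, 13) = 14
L (Max): max(15, 8, 2) = 15
M (Max): max(9, 16) = 16
N (Max): max(11, 19, 6) = 19
J (Min): min(14, 15, 16, 19) = 14
F (Max): max(10, 10, 14) = 14
Root (Min): min(15, 14, 1) = 1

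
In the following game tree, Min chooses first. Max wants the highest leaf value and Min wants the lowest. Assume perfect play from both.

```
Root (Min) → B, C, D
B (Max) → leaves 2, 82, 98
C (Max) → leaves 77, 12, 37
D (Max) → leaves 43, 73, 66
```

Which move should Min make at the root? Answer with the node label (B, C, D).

B (Max): max(2, 82, 98) = 98
C (Max): max(77, 12, 37) = 77
D (Max): max(43, 73, 66) = 73
Root (Min): min(98, 77, 73) = 73
Min picks the child with the lowest value: D (value 73).

D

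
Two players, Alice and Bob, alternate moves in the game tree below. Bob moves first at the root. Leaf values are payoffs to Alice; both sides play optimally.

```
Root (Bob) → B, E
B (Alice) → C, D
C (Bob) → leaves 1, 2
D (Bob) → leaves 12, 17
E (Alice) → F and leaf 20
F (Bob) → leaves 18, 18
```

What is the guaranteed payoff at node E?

20

F: min(18, 18) = 18
E: max(18, 20) = 20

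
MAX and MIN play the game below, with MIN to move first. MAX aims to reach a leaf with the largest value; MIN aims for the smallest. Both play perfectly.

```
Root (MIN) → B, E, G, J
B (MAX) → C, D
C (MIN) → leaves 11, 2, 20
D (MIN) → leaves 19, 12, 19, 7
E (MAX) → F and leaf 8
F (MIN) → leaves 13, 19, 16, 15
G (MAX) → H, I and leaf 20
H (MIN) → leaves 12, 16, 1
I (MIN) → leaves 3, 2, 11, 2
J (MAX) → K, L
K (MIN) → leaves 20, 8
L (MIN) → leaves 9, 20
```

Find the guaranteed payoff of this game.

7

C (MIN): min(11, 2, 20) = 2
D (MIN): min(19, 12, 19, 7) = 7
B (MAX): max(2, 7) = 7
F (MIN): min(13, 19, 16, 15) = 13
E (MAX): max(13, 8) = 13
H (MIN): min(12, 16, 1) = 1
I (MIN): min(3, 2, 11, 2) = 2
G (MAX): max(1, 2, 20) = 20
K (MIN): min(20, 8) = 8
L (MIN): min(9, 20) = 9
J (MAX): max(8, 9) = 9
Root (MIN): min(7, 13, 20, 9) = 7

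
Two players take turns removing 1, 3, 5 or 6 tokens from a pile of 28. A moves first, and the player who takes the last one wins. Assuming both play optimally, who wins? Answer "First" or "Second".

First

Mark each pile size as W (mover wins) or L (mover loses):
i:   0  1  2  3  4  5  6  7  8  9 10 11 12 13 14 15 16 17 18 19 20 21 22 23 24 25 26 27 28
     L  W  L  W  L  W  W  W  W  W  W  L  W  L  W  L  W  W  W  W  W  W  L  W  L  W  L  W  W
Position 28 is W, so the first player wins.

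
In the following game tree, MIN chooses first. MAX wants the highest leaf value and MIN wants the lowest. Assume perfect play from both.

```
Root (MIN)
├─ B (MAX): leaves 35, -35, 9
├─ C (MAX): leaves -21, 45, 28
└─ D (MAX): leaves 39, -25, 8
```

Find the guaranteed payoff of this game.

B (MAX): max(35, -35, 9) = 35
C (MAX): max(-21, 45, 28) = 45
D (MAX): max(39, -25, 8) = 39
Root (MIN): min(35, 45, 39) = 35

35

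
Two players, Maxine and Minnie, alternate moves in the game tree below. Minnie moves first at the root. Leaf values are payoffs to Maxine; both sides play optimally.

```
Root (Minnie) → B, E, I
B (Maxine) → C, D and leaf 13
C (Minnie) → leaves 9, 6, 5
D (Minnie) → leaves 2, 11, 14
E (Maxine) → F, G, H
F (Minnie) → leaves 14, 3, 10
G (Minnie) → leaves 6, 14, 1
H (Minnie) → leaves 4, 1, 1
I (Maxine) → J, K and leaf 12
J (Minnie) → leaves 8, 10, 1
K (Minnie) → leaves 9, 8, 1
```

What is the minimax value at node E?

3

F: min(14, 3, 10) = 3
G: min(6, 14, 1) = 1
H: min(4, 1, 1) = 1
E: max(3, 1, 1) = 3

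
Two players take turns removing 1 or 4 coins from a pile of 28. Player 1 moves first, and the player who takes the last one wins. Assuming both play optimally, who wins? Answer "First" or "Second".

First

Positions where the player to move wins (W) vs loses (L):
i:   0  1  2  3  4  5  6  7  8  9 10 11 12 13 14 15 16 17 18 19 20 21 22 23 24 25 26 27 28
     L  W  L  W  W  L  W  L  W  W  L  W  L  W  W  L  W  L  W  W  L  W  L  W  W  L  W  L  W
Position 28 is W, so the first player wins.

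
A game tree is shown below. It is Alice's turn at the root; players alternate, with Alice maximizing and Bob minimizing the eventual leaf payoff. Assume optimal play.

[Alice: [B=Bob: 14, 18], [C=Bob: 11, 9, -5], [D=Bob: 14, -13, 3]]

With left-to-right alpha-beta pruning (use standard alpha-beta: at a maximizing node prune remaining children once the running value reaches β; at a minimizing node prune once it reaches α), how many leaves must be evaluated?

B [α=-∞,β=+∞]: v=14
C [α=14,β=+∞]: v=11 after child 1 ≤ α → α-cutoff, skip 2
D [α=14,β=+∞]: v=14 after child 1 ≤ α → α-cutoff, skip 2
Root [α=-∞,β=+∞]: v=14
Leaves evaluated: 4 of 8.

4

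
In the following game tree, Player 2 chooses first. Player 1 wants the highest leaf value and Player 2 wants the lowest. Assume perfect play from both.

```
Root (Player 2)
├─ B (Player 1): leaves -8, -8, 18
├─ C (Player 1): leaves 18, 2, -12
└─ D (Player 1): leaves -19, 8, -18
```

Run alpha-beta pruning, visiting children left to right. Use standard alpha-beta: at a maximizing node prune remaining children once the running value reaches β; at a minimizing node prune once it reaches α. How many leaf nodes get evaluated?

B [α=-∞,β=+∞]: v=18
C [α=-∞,β=18]: v=18 after child 1 ≥ β → β-cutoff, skip 2
D [α=-∞,β=18]: v=8
Root [α=-∞,β=+∞]: v=8
Leaves evaluated: 7 of 9.

7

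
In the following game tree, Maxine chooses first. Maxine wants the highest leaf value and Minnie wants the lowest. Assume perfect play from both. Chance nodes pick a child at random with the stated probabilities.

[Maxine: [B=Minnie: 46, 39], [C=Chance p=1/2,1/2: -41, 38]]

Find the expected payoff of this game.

B (Minnie): min(46, 39) = 39
C (Chance): 1/2·-41 + 1/2·38 = -1.5
Root (Maxine): max(39, -1.5) = 39

39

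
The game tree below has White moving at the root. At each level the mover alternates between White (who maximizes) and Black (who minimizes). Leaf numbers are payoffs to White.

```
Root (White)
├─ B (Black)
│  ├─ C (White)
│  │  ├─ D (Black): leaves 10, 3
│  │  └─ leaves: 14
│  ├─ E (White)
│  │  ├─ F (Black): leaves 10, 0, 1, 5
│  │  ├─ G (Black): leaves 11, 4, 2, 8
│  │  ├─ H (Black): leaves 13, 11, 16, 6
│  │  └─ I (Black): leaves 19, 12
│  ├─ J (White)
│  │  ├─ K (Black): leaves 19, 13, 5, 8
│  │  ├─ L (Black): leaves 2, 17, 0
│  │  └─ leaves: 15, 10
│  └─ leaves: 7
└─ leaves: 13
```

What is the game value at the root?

13

D (Black): min(10, 3) = 3
C (White): max(3, 14) = 14
F (Black): min(10, 0, 1, 5) = 0
G (Black): min(11, 4, 2, 8) = 2
H (Black): min(13, 11, 16, 6) = 6
I (Black): min(19, 12) = 12
E (White): max(0, 2, 6, 12) = 12
K (Black): min(19, 13, 5, 8) = 5
L (Black): min(2, 17, 0) = 0
J (White): max(5, 0, 15, 10) = 15
B (Black): min(14, 12, 15, 7) = 7
Root (White): max(7, 13) = 13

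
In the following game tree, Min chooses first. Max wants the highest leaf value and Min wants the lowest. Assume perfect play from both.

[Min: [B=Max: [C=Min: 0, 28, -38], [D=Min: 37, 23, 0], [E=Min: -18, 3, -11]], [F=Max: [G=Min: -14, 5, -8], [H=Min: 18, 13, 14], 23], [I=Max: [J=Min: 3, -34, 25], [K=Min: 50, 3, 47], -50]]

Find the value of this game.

0

C (Min): min(0, 28, -38) = -38
D (Min): min(37, 23, 0) = 0
E (Min): min(-18, 3, -11) = -18
B (Max): max(-38, 0, -18) = 0
G (Min): min(-14, 5, -8) = -14
H (Min): min(18, 13, 14) = 13
F (Max): max(-14, 13, 23) = 23
J (Min): min(3, -34, 25) = -34
K (Min): min(50, 3, 47) = 3
I (Max): max(-34, 3, -50) = 3
Root (Min): min(0, 23, 3) = 0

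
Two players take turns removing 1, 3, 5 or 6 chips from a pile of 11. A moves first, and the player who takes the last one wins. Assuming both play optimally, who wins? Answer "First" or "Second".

W/L table (W = player to move can force a win):
i:   0  1  2  3  4  5  6  7  8  9 10 11
     L  W  L  W  L  W  W  W  W  W  W  L
Position 11 is L, so the second player wins.

Second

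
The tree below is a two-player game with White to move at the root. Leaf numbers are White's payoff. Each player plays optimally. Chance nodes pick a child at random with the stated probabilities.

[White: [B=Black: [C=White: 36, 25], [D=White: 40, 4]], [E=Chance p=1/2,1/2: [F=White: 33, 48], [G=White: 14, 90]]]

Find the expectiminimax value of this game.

C (White): max(36, 25) = 36
D (White): max(40, 4) = 40
B (Black): min(36, 40) = 36
F (White): max(33, 48) = 48
G (White): max(14, 90) = 90
E (Chance): 1/2·48 + 1/2·90 = 69
Root (White): max(36, 69) = 69

69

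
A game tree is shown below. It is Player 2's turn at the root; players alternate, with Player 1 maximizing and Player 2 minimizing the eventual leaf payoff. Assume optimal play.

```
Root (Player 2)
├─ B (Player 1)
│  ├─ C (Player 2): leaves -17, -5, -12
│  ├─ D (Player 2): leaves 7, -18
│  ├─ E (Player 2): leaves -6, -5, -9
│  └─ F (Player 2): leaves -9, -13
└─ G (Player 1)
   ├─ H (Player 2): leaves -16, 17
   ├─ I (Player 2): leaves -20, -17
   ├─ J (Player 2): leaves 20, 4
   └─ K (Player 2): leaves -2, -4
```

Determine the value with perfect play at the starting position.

-9

C (Player 2): min(-17, -5, -12) = -17
D (Player 2): min(7, -18) = -18
E (Player 2): min(-6, -5, -9) = -9
F (Player 2): min(-9, -13) = -13
B (Player 1): max(-17, -18, -9, -13) = -9
H (Player 2): min(-16, 17) = -16
I (Player 2): min(-20, -17) = -20
J (Player 2): min(20, 4) = 4
K (Player 2): min(-2, -4) = -4
G (Player 1): max(-16, -20, 4, -4) = 4
Root (Player 2): min(-9, 4) = -9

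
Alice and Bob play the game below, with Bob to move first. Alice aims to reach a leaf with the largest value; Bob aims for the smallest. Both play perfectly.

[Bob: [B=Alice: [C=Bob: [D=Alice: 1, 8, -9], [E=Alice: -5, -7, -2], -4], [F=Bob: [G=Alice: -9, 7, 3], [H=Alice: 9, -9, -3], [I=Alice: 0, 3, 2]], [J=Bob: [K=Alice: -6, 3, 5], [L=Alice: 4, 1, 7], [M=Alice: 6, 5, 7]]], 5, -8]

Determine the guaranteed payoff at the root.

D (Alice): max(1, 8, -9) = 8
E (Alice): max(-5, -7, -2) = -2
C (Bob): min(8, -2, -4) = -4
G (Alice): max(-9, 7, 3) = 7
H (Alice): max(9, -9, -3) = 9
I (Alice): max(0, 3, 2) = 3
F (Bob): min(7, 9, 3) = 3
K (Alice): max(-6, 3, 5) = 5
L (Alice): max(4, 1, 7) = 7
M (Alice): max(6, 5, 7) = 7
J (Bob): min(5, 7, 7) = 5
B (Alice): max(-4, 3, 5) = 5
Root (Bob): min(5, 5, -8) = -8

-8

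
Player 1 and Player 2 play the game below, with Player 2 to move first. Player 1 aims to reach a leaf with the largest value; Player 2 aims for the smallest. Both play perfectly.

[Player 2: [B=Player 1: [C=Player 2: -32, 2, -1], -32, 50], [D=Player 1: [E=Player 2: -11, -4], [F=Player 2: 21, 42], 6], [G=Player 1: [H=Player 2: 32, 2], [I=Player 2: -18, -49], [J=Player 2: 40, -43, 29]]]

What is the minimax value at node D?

21

E: min(-11, -4) = -11
F: min(21, 42) = 21
D: max(-11, 21, 6) = 21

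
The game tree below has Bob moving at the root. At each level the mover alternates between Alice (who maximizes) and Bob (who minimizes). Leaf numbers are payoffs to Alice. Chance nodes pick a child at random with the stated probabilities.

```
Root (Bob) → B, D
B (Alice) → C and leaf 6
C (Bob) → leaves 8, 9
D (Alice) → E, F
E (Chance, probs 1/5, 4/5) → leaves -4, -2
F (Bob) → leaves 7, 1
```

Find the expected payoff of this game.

C (Bob): min(8, 9) = 8
B (Alice): max(8, 6) = 8
E (Chance): 1/5·-4 + 4/5·-2 = -2.4
F (Bob): min(7, 1) = 1
D (Alice): max(-2.4, 1) = 1
Root (Bob): min(8, 1) = 1

1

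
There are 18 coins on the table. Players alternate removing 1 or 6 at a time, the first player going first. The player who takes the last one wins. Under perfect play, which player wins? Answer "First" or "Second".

Positions where the player to move wins (W) vs loses (L):
i:   0  1  2  3  4  5  6  7  8  9 10 11 12 13 14 15 16 17 18
     L  W  L  W  L  W  W  L  W  L  W  L  W  W  L  W  L  W  L
Position 18 is L, so the second player wins.

Second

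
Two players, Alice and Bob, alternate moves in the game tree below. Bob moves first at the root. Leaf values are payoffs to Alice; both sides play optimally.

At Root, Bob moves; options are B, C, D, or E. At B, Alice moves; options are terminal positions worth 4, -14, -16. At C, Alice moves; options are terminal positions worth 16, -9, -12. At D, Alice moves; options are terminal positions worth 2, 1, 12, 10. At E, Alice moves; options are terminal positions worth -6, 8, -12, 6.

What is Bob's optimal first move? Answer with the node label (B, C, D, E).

B (Alice): max(4, -14, -16) = 4
C (Alice): max(16, -9, -12) = 16
D (Alice): max(2, 1, 12, 10) = 12
E (Alice): max(-6, 8, -12, 6) = 8
Root (Bob): min(4, 16, 12, 8) = 4
Bob picks the child with the lowest value: B (value 4).

B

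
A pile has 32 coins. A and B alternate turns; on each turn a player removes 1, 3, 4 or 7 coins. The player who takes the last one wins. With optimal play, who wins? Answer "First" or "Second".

W/L table (W = player to move can force a win):
i:   0  1  2  3  4  5  6  7  8  9 10 11 12 13 14 15 16 17 18 19 20 21 22 23 24 25 26 27 28 29 30 31 32
     L  W  L  W  W  W  W  W  L  W  L  W  W  W  W  W  L  W  L  W  W  W  W  W  L  W  L  W  W  W  W  W  L
Position 32 is L, so the second player wins.

Second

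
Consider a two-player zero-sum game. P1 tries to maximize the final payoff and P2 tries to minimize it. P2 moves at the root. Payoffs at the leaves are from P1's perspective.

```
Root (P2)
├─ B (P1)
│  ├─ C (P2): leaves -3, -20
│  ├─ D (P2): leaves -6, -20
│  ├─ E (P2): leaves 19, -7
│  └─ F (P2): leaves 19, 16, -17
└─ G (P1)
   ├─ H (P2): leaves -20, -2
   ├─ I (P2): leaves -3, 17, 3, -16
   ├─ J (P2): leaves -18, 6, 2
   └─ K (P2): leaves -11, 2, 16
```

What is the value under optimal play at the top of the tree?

-11

C (P2): min(-3, -20) = -20
D (P2): min(-6, -20) = -20
E (P2): min(19, -7) = -7
F (P2): min(19, 16, -17) = -17
B (P1): max(-20, -20, -7, -17) = -7
H (P2): min(-20, -2) = -20
I (P2): min(-3, 17, 3, -16) = -16
J (P2): min(-18, 6, 2) = -18
K (P2): min(-11, 2, 16) = -11
G (P1): max(-20, -16, -18, -11) = -11
Root (P2): min(-7, -11) = -11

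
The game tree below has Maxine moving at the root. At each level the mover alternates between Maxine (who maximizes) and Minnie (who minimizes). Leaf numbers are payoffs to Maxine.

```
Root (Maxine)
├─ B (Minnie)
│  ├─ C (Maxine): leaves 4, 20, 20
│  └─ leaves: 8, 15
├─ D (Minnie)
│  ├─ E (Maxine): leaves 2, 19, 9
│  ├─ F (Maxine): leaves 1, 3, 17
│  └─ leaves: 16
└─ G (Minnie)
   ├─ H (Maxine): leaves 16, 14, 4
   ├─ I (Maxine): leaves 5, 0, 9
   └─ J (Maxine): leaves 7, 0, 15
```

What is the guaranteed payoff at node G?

9

H: max(16, 14, 4) = 16
I: max(5, 0, 9) = 9
J: max(7, 0, 15) = 15
G: min(16, 9, 15) = 9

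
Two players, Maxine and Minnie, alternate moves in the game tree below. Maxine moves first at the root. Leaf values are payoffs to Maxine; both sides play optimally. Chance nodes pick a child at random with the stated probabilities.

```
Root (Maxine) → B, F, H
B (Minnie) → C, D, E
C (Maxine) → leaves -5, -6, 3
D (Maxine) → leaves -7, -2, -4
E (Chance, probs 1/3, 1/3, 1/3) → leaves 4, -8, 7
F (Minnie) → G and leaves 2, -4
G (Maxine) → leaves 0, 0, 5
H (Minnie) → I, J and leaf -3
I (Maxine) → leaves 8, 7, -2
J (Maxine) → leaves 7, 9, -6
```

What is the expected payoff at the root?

C (Maxine): max(-5, -6, 3) = 3
D (Maxine): max(-7, -2, -4) = -2
E (Chance): 1/3·4 + 1/3·-8 + 1/3·7 = 1
B (Minnie): min(3, -2, 1) = -2
G (Maxine): max(0, 0, 5) = 5
F (Minnie): min(5, 2, -4) = -4
I (Maxine): max(8, 7, -2) = 8
J (Maxine): max(7, 9, -6) = 9
H (Minnie): min(8, 9, -3) = -3
Root (Maxine): max(-2, -4, -3) = -2

-2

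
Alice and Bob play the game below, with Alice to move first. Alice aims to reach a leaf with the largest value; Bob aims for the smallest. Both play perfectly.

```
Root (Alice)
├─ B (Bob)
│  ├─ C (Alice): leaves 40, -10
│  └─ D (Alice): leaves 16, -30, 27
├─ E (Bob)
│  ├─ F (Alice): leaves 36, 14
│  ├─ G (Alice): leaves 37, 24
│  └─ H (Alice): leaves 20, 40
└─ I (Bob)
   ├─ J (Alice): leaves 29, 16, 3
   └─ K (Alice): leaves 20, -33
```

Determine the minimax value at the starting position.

C (Alice): max(40, -10) = 40
D (Alice): max(16, -30, 27) = 27
B (Bob): min(40, 27) = 27
F (Alice): max(36, 14) = 36
G (Alice): max(37, 24) = 37
H (Alice): max(20, 40) = 40
E (Bob): min(36, 37, 40) = 36
J (Alice): max(29, 16, 3) = 29
K (Alice): max(20, -33) = 20
I (Bob): min(29, 20) = 20
Root (Alice): max(27, 36, 20) = 36

36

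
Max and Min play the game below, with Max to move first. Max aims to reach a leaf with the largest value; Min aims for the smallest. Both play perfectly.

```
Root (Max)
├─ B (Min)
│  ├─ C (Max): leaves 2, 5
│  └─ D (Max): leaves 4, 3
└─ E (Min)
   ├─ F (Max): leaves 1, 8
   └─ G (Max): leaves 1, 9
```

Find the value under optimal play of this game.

C (Max): max(2, 5) = 5
D (Max): max(4, 3) = 4
B (Min): min(5, 4) = 4
F (Max): max(1, 8) = 8
G (Max): max(1, 9) = 9
E (Min): min(8, 9) = 8
Root (Max): max(4, 8) = 8

8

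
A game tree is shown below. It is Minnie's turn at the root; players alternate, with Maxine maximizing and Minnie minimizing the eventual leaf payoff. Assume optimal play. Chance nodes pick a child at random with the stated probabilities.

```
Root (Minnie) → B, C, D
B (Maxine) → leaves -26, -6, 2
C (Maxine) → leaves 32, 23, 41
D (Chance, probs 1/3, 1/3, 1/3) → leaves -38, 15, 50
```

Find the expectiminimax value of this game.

B (Maxine): max(-26, -6, 2) = 2
C (Maxine): max(32, 23, 41) = 41
D (Chance): 1/3·-38 + 1/3·15 + 1/3·50 = 9
Root (Minnie): min(2, 41, 9) = 2

2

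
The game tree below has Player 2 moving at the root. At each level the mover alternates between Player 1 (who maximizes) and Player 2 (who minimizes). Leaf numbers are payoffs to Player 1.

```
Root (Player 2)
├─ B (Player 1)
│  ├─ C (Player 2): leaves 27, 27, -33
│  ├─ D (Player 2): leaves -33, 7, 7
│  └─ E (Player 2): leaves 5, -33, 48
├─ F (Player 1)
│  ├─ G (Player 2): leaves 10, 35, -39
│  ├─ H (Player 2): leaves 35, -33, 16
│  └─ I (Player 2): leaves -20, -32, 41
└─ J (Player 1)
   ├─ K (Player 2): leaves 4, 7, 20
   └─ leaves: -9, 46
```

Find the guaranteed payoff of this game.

-33

C (Player 2): min(27, 27, -33) = -33
D (Player 2): min(-33, 7, 7) = -33
E (Player 2): min(5, -33, 48) = -33
B (Player 1): max(-33, -33, -33) = -33
G (Player 2): min(10, 35, -39) = -39
H (Player 2): min(35, -33, 16) = -33
I (Player 2): min(-20, -32, 41) = -32
F (Player 1): max(-39, -33, -32) = -32
K (Player 2): min(4, 7, 20) = 4
J (Player 1): max(4, -9, 46) = 46
Root (Player 2): min(-33, -32, 46) = -33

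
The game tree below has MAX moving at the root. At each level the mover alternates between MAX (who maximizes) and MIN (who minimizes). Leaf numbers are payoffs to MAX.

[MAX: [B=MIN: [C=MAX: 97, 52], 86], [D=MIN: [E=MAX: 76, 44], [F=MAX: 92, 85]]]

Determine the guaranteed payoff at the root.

C (MAX): max(97, 52) = 97
B (MIN): min(97, 86) = 86
E (MAX): max(76, 44) = 76
F (MAX): max(92, 85) = 92
D (MIN): min(76, 92) = 76
Root (MAX): max(86, 76) = 86

86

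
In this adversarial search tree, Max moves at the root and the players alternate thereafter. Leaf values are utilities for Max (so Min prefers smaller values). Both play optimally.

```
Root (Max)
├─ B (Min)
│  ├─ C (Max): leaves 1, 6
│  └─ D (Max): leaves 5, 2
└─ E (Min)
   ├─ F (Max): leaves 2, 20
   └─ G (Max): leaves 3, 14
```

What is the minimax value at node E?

14

F: max(2, 20) = 20
G: max(3, 14) = 14
E: min(20, 14) = 14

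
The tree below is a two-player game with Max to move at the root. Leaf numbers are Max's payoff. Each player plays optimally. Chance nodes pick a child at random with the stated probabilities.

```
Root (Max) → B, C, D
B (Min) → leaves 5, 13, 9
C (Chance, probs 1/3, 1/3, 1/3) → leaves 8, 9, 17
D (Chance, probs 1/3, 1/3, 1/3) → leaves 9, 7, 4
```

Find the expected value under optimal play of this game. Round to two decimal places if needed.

11.33

B (Min): min(5, 13, 9) = 5
C (Chance): 1/3·8 + 1/3·9 + 1/3·17 = 11.33
D (Chance): 1/3·9 + 1/3·7 + 1/3·4 = 6.67
Root (Max): max(5, 11.33, 6.67) = 11.33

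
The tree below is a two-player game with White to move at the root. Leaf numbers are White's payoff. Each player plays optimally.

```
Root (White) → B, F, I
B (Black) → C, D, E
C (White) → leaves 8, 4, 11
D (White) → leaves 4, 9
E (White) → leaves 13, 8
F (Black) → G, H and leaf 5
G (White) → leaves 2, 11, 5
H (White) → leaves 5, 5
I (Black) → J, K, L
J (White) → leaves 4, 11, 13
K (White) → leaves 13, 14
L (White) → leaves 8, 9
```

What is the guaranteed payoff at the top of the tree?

C (White): max(8, 4, 11) = 11
D (White): max(4, 9) = 9
E (White): max(13, 8) = 13
B (Black): min(11, 9, 13) = 9
G (White): max(2, 11, 5) = 11
H (White): max(5, 5) = 5
F (Black): min(11, 5, 5) = 5
J (White): max(4, 11, 13) = 13
K (White): max(13, 14) = 14
L (White): max(8, 9) = 9
I (Black): min(13, 14, 9) = 9
Root (White): max(9, 5, 9) = 9

9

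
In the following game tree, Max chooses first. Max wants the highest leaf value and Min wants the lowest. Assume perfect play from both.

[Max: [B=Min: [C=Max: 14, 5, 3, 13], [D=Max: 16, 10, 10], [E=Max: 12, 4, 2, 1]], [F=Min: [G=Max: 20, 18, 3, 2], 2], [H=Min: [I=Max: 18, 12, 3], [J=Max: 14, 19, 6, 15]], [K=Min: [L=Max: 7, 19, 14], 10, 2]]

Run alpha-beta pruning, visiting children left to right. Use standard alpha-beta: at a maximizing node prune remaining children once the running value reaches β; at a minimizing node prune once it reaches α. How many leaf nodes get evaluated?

C [α=-∞,β=+∞]: v=14
D [α=-∞,β=14]: v=16 after child 1 ≥ β → β-cutoff, skip 2
E [α=-∞,β=14]: v=12
B [α=-∞,β=+∞]: v=12
G [α=12,β=+∞]: v=20
F [α=12,β=+∞]: v=2
I [α=12,β=+∞]: v=18
J [α=12,β=18]: v=19 after child 2 ≥ β → β-cutoff, skip 2
H [α=12,β=+∞]: v=18
L [α=18,β=+∞]: v=19
K [α=18,β=+∞]: v=10 after child 2 ≤ α → α-cutoff, skip 1
Root [α=-∞,β=+∞]: v=18
Leaves evaluated: 23 of 28.

23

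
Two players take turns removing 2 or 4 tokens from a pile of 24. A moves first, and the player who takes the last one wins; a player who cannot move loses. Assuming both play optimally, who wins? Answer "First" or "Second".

Positions where the player to move wins (W) vs loses (L):
i:   0  1  2  3  4  5  6  7  8  9 10 11 12 13 14 15 16 17 18 19 20 21 22 23 24
     L  L  W  W  W  W  L  L  W  W  W  W  L  L  W  W  W  W  L  L  W  W  W  W  L
Position 24 is L, so the second player wins.

Second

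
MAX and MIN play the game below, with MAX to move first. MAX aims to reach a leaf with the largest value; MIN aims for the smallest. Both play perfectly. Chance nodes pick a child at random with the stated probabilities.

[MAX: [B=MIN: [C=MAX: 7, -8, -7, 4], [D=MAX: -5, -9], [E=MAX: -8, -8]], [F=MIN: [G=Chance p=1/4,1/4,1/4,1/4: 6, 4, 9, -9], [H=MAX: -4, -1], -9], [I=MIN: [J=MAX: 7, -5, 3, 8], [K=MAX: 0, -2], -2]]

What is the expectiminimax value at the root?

-2

C (MAX): max(7, -8, -7, 4) = 7
D (MAX): max(-5, -9) = -5
E (MAX): max(-8, -8) = -8
B (MIN): min(7, -5, -8) = -8
G (Chance): 1/4·6 + 1/4·4 + 1/4·9 + 1/4·-9 = 2.5
H (MAX): max(-4, -1) = -1
F (MIN): min(2.5, -1, -9) = -9
J (MAX): max(7, -5, 3, 8) = 8
K (MAX): max(0, -2) = 0
I (MIN): min(8, 0, -2) = -2
Root (MAX): max(-8, -9, -2) = -2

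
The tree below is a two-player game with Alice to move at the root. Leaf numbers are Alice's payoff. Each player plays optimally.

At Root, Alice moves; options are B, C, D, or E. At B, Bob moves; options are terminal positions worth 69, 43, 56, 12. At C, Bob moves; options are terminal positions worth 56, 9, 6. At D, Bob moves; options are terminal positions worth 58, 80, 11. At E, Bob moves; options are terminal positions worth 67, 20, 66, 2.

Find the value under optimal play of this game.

B (Bob): min(69, 43, 56, 12) = 12
C (Bob): min(56, 9, 6) = 6
D (Bob): min(58, 80, 11) = 11
E (Bob): min(67, 20, 66, 2) = 2
Root (Alice): max(12, 6, 11, 2) = 12

12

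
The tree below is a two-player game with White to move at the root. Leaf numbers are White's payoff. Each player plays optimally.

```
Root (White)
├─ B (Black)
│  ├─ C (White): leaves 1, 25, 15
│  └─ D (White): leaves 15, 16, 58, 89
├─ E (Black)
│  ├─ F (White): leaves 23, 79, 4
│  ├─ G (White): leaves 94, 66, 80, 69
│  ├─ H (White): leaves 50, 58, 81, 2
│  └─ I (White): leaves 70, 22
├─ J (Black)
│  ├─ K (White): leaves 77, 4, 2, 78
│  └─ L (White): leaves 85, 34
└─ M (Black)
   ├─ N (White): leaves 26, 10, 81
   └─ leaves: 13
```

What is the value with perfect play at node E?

F: max(23, 79, 4) = 79
G: max(94, 66, 80, 69) = 94
H: max(50, 58, 81, 2) = 81
I: max(70, 22) = 70
E: min(79, 94, 81, 70) = 70

70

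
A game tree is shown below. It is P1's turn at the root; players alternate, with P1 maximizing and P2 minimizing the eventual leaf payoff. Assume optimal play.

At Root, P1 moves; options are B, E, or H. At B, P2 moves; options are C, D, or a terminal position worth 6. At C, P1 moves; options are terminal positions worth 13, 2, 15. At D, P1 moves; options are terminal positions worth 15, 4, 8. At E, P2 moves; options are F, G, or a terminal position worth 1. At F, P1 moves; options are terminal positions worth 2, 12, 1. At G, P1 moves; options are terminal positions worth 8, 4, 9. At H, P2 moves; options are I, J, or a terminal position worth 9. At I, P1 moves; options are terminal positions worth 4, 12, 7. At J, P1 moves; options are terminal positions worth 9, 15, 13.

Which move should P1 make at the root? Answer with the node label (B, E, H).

C (P1): max(13, 2, 15) = 15
D (P1): max(15, 4, 8) = 15
B (P2): min(15, 15, 6) = 6
F (P1): max(2, 12, 1) = 12
G (P1): max(8, 4, 9) = 9
E (P2): min(12, 9, 1) = 1
I (P1): max(4, 12, 7) = 12
J (P1): max(9, 15, 13) = 15
H (P2): min(12, 15, 9) = 9
Root (P1): max(6, 1, 9) = 9
P1 picks the child with the highest value: H (value 9).

H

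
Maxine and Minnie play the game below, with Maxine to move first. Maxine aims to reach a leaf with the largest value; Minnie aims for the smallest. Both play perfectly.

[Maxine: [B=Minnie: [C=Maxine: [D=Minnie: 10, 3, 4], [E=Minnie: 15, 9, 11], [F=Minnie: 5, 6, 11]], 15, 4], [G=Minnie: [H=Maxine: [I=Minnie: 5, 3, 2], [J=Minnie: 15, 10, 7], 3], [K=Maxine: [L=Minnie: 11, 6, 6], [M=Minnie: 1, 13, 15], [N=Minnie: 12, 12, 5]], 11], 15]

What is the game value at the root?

15

D (Minnie): min(10, 3, 4) = 3
E (Minnie): min(15, 9, 11) = 9
F (Minnie): min(5, 6, 11) = 5
C (Maxine): max(3, 9, 5) = 9
B (Minnie): min(9, 15, 4) = 4
I (Minnie): min(5, 3, 2) = 2
J (Minnie): min(15, 10, 7) = 7
H (Maxine): max(2, 7, 3) = 7
L (Minnie): min(11, 6, 6) = 6
M (Minnie): min(1, 13, 15) = 1
N (Minnie): min(12, 12, 5) = 5
K (Maxine): max(6, 1, 5) = 6
G (Minnie): min(7, 6, 11) = 6
Root (Maxine): max(4, 6, 15) = 15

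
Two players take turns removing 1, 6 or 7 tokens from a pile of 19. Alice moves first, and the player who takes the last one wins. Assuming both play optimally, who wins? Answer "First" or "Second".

i:   0  1  2  3  4  5  6  7  8  9 10 11 12 13 14 15 16 17 18 19
     L  W  L  W  L  W  W  W  W  W  W  W  L  W  L  W  L  W  W  W
Position 19 is W, so the first player wins.

First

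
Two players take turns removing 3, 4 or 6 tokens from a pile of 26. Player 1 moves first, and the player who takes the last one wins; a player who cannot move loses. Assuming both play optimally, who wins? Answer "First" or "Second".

First

Compute winning (W) and losing (L) positions by backward induction:
i:   0  1  2  3  4  5  6  7  8  9 10 11 12 13 14 15 16 17 18 19 20 21 22 23 24 25 26
     L  L  L  W  W  W  W  W  W  L  L  L  W  W  W  W  W  W  L  L  L  W  W  W  W  W  W
Position 26 is W, so the first player wins.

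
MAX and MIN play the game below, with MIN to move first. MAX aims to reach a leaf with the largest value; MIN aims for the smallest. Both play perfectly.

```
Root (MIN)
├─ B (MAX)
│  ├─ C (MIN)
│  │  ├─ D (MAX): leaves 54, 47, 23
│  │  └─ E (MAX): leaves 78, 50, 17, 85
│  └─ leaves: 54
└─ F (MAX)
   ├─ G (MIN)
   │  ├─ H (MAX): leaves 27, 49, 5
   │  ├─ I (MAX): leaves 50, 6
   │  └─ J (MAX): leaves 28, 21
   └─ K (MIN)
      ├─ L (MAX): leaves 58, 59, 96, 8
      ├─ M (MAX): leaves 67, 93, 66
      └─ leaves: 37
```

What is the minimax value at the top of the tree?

37

D (MAX): max(54, 47, 23) = 54
E (MAX): max(78, 50, 17, 85) = 85
C (MIN): min(54, 85) = 54
B (MAX): max(54, 54) = 54
H (MAX): max(27, 49, 5) = 49
I (MAX): max(50, 6) = 50
J (MAX): max(28, 21) = 28
G (MIN): min(49, 50, 28) = 28
L (MAX): max(58, 59, 96, 8) = 96
M (MAX): max(67, 93, 66) = 93
K (MIN): min(96, 93, 37) = 37
F (MAX): max(28, 37) = 37
Root (MIN): min(54, 37) = 37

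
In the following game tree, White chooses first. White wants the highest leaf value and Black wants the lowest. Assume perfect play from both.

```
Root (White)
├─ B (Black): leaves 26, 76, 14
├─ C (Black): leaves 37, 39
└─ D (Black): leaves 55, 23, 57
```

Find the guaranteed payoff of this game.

B (Black): min(26, 76, 14) = 14
C (Black): min(37, 39) = 37
D (Black): min(55, 23, 57) = 23
Root (White): max(14, 37, 23) = 37

37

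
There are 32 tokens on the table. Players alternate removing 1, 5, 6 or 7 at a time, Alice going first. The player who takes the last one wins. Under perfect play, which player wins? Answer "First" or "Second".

First

Mark each pile size as W (mover wins) or L (mover loses):
i:   0  1  2  3  4  5  6  7  8  9 10 11 12 13 14 15 16 17 18 19 20 21 22 23 24 25 26 27 28 29 30 31 32
     L  W  L  W  L  W  W  W  W  W  W  W  L  W  L  W  L  W  W  W  W  W  W  W  L  W  L  W  L  W  W  W  W
Position 32 is W, so the first player wins.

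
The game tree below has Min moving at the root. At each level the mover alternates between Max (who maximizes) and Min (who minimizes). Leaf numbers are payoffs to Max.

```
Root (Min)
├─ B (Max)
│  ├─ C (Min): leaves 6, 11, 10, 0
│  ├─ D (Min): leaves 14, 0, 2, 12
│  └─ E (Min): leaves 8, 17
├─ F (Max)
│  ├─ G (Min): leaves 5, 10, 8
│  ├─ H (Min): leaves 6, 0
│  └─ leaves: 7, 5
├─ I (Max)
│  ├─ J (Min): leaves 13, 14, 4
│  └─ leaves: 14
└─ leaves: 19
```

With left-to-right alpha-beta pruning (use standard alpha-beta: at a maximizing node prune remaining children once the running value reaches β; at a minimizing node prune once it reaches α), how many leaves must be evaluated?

20

C [α=-∞,β=+∞]: v=0
D [α=0,β=+∞]: v=0 after child 2 ≤ α → α-cutoff, skip 2
E [α=0,β=+∞]: v=8
B [α=-∞,β=+∞]: v=8
G [α=-∞,β=8]: v=5
H [α=5,β=8]: v=0
F [α=-∞,β=8]: v=7
J [α=-∞,β=7]: v=4
I [α=-∞,β=7]: v=14
Root [α=-∞,β=+∞]: v=7
Leaves evaluated: 20 of 22.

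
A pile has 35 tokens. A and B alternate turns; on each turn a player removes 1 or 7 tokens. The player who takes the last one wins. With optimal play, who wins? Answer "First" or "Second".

Mark each pile size as W (mover wins) or L (mover loses):
i:   0  1  2  3  4  5  6  7  8  9 10 11 12 13 14 15 16 17 18 19 20 21 22 23 24 25 26 27 28 29 30 31 32 33 34 35
     L  W  L  W  L  W  L  W  L  W  L  W  L  W  L  W  L  W  L  W  L  W  L  W  L  W  L  W  L  W  L  W  L  W  L  W
Position 35 is W, so the first player wins.

First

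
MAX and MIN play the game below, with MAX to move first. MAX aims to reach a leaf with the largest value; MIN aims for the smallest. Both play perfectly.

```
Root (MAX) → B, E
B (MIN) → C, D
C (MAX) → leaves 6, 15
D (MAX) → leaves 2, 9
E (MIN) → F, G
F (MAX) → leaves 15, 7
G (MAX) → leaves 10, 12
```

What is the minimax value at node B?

C: max(6, 15) = 15
D: max(2, 9) = 9
B: min(15, 9) = 9

9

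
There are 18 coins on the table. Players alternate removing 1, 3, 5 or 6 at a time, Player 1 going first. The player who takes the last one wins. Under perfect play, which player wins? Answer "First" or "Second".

First

Positions where the player to move wins (W) vs loses (L):
i:   0  1  2  3  4  5  6  7  8  9 10 11 12 13 14 15 16 17 18
     L  W  L  W  L  W  W  W  W  W  W  L  W  L  W  L  W  W  W
Position 18 is W, so the first player wins.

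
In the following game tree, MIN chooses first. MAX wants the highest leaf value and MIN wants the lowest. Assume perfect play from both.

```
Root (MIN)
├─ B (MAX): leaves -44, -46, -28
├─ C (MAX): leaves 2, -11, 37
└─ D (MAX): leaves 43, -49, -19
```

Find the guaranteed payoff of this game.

B (MAX): max(-44, -46, -28) = -28
C (MAX): max(2, -11, 37) = 37
D (MAX): max(43, -49, -19) = 43
Root (MIN): min(-28, 37, 43) = -28

-28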